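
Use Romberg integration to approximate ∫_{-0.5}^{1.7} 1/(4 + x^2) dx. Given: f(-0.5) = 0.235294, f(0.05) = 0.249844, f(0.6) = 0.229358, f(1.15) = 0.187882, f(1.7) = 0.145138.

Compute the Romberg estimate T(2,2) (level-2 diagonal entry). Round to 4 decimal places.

T(0,0) (trapezoid, 1 panel, h=2.2000): 0.418475
T(1,0) (trapezoid, 2 panels, h=1.1000): 0.461531
T(2,0) (trapezoid, 4 panels, h=0.5500): 0.471515
T(1,1) = 0.461531 + (0.461531 − 0.418475)/3 = 0.475883
T(2,1) = 0.471515 + (0.471515 − 0.461531)/3 = 0.474843
T(2,2) = 0.474843 + (0.474843 − 0.475883)/15 = 0.474774

0.4748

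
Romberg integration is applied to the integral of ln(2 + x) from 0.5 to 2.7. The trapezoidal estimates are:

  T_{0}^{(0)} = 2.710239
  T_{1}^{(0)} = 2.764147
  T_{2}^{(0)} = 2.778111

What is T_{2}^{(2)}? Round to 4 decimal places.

Richardson extrapolation on the trapezoidal column (denominator 4−1=3):
T_{1}^{(1)} = 2.764147 + (2.764147 − 2.710239)/3 = 2.782116
T_{2}^{(1)} = (4·2.778111 − 2.764147) / 3 = 2.782766
T_{2}^{(2)} = 2.782766 + (2.782766 − 2.782116)/15 = 2.782809

2.7828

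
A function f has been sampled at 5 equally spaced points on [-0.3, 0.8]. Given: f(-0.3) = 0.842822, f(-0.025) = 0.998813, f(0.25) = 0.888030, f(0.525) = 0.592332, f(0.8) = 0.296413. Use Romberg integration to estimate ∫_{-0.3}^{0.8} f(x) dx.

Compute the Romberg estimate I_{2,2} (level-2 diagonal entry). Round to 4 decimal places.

I_{0,0} (trapezoid, 1 panel, h=1.1000): 0.626579
I_{1,0} (trapezoid, 2 panels, h=0.5500): 0.801706
I_{2,0} (trapezoid, 4 panels, h=0.2750): 0.838418
I_{1,1} = 0.801706 + (0.801706 − 0.626579)/3 = 0.860082
I_{2,1} = 0.838418 + (0.838418 − 0.801706)/3 = 0.850655
I_{2,2} = 0.850655 + (0.850655 − 0.860082)/15 = 0.850027

0.8500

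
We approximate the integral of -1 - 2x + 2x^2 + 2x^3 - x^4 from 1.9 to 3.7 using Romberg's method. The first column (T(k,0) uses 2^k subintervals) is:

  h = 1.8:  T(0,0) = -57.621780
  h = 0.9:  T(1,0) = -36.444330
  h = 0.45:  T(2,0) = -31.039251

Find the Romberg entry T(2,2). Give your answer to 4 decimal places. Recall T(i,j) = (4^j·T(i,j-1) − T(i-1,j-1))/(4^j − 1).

-29.2277

Richardson extrapolation on the trapezoidal column (denominator 4−1=3):
T(1,1) = -36.444330 + (-36.444330 − (-57.621780))/3 = -29.385180
T(2,1) = -31.039251 + (-31.039251 − (-36.444330))/3 = -29.237558
T(2,2) = (16·(-29.237558) − (-29.385180)) / 15 = -29.227717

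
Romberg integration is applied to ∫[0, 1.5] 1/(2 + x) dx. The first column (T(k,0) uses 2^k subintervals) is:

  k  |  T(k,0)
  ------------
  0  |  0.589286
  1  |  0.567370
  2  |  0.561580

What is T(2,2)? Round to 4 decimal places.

T(1,1) = 0.567370 + (0.567370 − 0.589286)/3 = 0.560065
T(2,1) = (4·0.561580 − 0.567370) / 3 = 0.559650
T(2,2) = 0.559650 + (0.559650 − 0.560065)/15 = 0.559622

0.5596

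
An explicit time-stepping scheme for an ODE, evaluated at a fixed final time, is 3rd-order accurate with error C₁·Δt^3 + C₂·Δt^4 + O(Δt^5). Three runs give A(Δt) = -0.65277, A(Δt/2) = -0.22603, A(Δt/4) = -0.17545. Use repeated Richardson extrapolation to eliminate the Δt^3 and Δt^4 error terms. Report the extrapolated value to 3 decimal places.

First eliminate the Δt^3 term (factor 2^3 = 8):
  B₁ = (8·(-0.22603) − (-0.65277))/7 = -0.16507
  B₂ = (8·(-0.17545) − (-0.22603))/7 = -0.16822
Then eliminate the Δt^4 term (factor 2^4 = 16):
  (16·(-0.16822) − (-0.16507))/15 = -0.16843

-0.168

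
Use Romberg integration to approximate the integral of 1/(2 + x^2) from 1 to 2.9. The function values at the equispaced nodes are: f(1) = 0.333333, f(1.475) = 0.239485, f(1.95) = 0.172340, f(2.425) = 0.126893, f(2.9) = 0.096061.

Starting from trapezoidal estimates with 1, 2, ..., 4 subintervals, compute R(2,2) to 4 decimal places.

R(0,0) (trapezoid, 1 panel, h=1.9000): 0.407924
R(1,0) (trapezoid, 2 panels, h=0.9500): 0.367685
R(2,0) (trapezoid, 4 panels, h=0.4750): 0.357872
R(1,1) = 0.367685 + (0.367685 − 0.407924)/3 = 0.354272
R(2,1) = 0.357872 + (0.357872 − 0.367685)/3 = 0.354601
R(2,2) = 0.354601 + (0.354601 − 0.354272)/15 = 0.354623

0.3546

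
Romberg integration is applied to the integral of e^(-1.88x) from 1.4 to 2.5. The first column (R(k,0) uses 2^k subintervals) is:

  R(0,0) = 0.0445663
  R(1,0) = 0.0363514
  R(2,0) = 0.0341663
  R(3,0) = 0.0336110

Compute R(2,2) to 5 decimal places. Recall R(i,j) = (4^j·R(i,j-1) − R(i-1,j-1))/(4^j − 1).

0.03343

R(1,1) = 0.0363514 + (0.0363514 − 0.0445663)/3 = 0.0336131
R(2,1) = 0.0341663 + (0.0341663 − 0.0363514)/3 = 0.0334379
R(2,2) = 0.0334379 + (0.0334379 − 0.0336131)/15 = 0.0334262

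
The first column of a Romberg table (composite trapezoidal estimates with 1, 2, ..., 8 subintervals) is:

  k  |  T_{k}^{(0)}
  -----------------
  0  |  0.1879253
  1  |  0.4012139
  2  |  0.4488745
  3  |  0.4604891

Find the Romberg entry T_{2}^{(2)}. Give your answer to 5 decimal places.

0.46426

T_{1}^{(1)} = 0.4012139 + (0.4012139 − 0.1879253)/3 = 0.4723101
T_{2}^{(1)} = 0.4488745 + (0.4488745 − 0.4012139)/3 = 0.4647614
T_{2}^{(2)} = (16·0.4647614 − 0.4723101) / 15 = 0.4642582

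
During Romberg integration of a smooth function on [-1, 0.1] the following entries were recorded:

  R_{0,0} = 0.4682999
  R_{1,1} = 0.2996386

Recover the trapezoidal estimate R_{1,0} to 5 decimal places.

0.34180

From R_{1,1} = (4·R_{1,0} − R_{0,0})/3, solve for R_{1,0}:
4·R_{1,0} = 3·0.2996386 + 0.4682999 = 1.3672157
R_{1,0} = 0.3418039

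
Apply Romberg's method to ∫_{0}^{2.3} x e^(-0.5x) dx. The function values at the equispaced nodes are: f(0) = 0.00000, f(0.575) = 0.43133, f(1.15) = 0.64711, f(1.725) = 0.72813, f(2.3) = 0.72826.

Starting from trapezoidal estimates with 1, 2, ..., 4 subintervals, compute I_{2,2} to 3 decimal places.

1.277

I_{0,0} (trapezoid, 1 panel, h=2.3000): 0.83750
I_{1,0} (trapezoid, 2 panels, h=1.1500): 1.16293
I_{2,0} (trapezoid, 4 panels, h=0.5750): 1.24815
I_{1,1} = 1.16293 + (1.16293 − 0.83750)/3 = 1.27141
I_{2,1} = 1.24815 + (1.24815 − 1.16293)/3 = 1.27656
I_{2,2} = 1.27656 + (1.27656 − 1.27141)/15 = 1.27690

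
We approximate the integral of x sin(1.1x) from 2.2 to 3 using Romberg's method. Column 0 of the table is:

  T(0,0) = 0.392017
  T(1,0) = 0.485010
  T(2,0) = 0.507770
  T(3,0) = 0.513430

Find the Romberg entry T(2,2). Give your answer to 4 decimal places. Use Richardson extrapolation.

T(1,1) = (4·0.485010 − 0.392017) / 3 = 0.516008
T(2,1) = (4·0.507770 − 0.485010) / 3 = 0.515357
T(2,2) = (16·0.515357 − 0.516008) / 15 = 0.515314

0.5153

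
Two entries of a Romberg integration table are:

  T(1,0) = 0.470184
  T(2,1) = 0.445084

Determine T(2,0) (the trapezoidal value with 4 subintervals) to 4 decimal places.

0.4514

From T(2,1) = (4·T(2,0) − T(1,0))/3, solve for T(2,0):
4·T(2,0) = 3·0.445084 + 0.470184 = 1.805436
T(2,0) = 0.451359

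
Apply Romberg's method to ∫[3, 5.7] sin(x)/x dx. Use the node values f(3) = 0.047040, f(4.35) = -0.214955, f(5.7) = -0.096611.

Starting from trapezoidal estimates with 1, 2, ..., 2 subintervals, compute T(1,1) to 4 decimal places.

-0.4092

T(0,0) (trapezoid, 1 panel, h=2.7000): -0.066921
T(1,0) (trapezoid, 2 panels, h=1.3500): -0.323650
T(1,1) = -0.323650 + (-0.323650 − (-0.066921))/3 = -0.409226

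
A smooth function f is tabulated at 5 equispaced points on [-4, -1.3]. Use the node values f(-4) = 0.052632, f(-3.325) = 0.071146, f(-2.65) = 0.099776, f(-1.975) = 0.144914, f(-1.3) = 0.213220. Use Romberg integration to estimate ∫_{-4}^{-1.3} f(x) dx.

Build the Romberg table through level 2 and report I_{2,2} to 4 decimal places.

0.2992

I_{0,0} (trapezoid, 1 panel, h=2.7000): 0.358900
I_{1,0} (trapezoid, 2 panels, h=1.3500): 0.314148
I_{2,0} (trapezoid, 4 panels, h=0.6750): 0.302914
I_{1,1} = 0.314148 + (0.314148 − 0.358900)/3 = 0.299231
I_{2,1} = 0.302914 + (0.302914 − 0.314148)/3 = 0.299169
I_{2,2} = 0.299169 + (0.299169 − 0.299231)/15 = 0.299165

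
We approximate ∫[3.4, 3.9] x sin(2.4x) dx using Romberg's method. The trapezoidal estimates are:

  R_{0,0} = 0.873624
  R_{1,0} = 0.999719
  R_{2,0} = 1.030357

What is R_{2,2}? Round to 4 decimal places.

Richardson extrapolation on the trapezoidal column (denominator 4−1=3):
R_{1,1} = (4·0.999719 − 0.873624) / 3 = 1.041751
R_{2,1} = (4·1.030357 − 0.999719) / 3 = 1.040570
R_{2,2} = 1.040570 + (1.040570 − 1.041751)/15 = 1.040491

1.0405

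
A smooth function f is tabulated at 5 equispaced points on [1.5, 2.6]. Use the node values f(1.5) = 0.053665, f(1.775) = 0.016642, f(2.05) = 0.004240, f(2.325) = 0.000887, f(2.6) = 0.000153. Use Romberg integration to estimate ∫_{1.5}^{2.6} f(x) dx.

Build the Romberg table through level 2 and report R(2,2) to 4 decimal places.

0.0121

R(0,0) (trapezoid, 1 panel, h=1.1000): 0.029600
R(1,0) (trapezoid, 2 panels, h=0.5500): 0.017132
R(2,0) (trapezoid, 4 panels, h=0.2750): 0.013386
R(1,1) = 0.017132 + (0.017132 − 0.029600)/3 = 0.012976
R(2,1) = 0.013386 + (0.013386 − 0.017132)/3 = 0.012137
R(2,2) = 0.012137 + (0.012137 − 0.012976)/15 = 0.012081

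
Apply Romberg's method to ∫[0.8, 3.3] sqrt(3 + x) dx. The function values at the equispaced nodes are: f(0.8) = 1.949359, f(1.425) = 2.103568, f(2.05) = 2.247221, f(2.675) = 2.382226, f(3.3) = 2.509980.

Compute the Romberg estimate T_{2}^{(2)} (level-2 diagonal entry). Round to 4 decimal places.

T_{0}^{(0)} (trapezoid, 1 panel, h=2.5000): 5.574174
T_{1}^{(0)} (trapezoid, 2 panels, h=1.2500): 5.596113
T_{2}^{(0)} (trapezoid, 4 panels, h=0.6250): 5.601678
T_{1}^{(1)} = 5.596113 + (5.596113 − 5.574174)/3 = 5.603426
T_{2}^{(1)} = 5.601678 + (5.601678 − 5.596113)/3 = 5.603533
T_{2}^{(2)} = 5.603533 + (5.603533 − 5.603426)/15 = 5.603540

5.6035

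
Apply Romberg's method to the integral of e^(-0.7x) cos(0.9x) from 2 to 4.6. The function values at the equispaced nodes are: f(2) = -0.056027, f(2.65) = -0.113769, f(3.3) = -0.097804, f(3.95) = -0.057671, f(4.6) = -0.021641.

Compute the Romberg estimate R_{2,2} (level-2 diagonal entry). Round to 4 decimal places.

-0.2081

R_{0,0} (trapezoid, 1 panel, h=2.6000): -0.100968
R_{1,0} (trapezoid, 2 panels, h=1.3000): -0.177629
R_{2,0} (trapezoid, 4 panels, h=0.6500): -0.200251
R_{1,1} = -0.177629 + (-0.177629 − (-0.100968))/3 = -0.203183
R_{2,1} = -0.200251 + (-0.200251 − (-0.177629))/3 = -0.207792
R_{2,2} = -0.207792 + (-0.207792 − (-0.203183))/15 = -0.208099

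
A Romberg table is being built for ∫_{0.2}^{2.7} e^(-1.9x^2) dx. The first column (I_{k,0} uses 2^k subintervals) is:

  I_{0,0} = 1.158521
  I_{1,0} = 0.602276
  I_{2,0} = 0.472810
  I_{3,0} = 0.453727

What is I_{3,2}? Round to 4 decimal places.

Richardson extrapolation on the trapezoidal column (denominator 4−1=3):
I_{2,1} = (4·0.472810 − 0.602276) / 3 = 0.429655
I_{3,1} = (4·0.453727 − 0.472810) / 3 = 0.447366
I_{3,2} = 0.447366 + (0.447366 − 0.429655)/15 = 0.448547
(Column j=1 coincides with Simpson's rule on the same nodes.)

0.4485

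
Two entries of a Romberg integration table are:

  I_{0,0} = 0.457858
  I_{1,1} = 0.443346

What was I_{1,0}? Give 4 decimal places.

From I_{1,1} = (4·I_{1,0} − I_{0,0})/3, solve for I_{1,0}:
4·I_{1,0} = 3·0.443346 + 0.457858 = 1.787896
I_{1,0} = 0.446974

0.4470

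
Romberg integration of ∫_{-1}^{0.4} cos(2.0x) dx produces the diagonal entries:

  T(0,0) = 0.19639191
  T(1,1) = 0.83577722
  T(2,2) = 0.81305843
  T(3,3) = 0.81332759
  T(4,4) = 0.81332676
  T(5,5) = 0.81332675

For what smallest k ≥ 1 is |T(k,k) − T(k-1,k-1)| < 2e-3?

k = 3

|T(1,1) − T(0,0)| = 0.63938531 ≥ 2e-3
|T(2,2) − T(1,1)| = 0.02271879 ≥ 2e-3
|T(3,3) − T(2,2)| = 0.00026916 < 2e-3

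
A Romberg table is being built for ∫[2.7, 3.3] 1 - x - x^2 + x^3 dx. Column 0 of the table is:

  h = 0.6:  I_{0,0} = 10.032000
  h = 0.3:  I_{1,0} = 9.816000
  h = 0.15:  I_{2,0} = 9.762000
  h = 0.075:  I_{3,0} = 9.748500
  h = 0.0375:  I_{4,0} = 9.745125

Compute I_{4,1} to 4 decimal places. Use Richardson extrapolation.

9.7440

I_{4,1} = (4·9.745125 − 9.748500) / 3 = 9.744000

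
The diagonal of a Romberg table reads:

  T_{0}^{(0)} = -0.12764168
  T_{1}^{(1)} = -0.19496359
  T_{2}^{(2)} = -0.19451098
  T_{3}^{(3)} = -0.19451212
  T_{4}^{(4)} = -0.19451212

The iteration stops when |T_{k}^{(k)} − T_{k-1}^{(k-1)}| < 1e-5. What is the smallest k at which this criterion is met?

k = 3

|T_{1}^{(1)} − T_{0}^{(0)}| = 0.06732191 ≥ 1e-5
|T_{2}^{(2)} − T_{1}^{(1)}| = 0.00045261 ≥ 1e-5
|T_{3}^{(3)} − T_{2}^{(2)}| = 0.00000114 < 1e-5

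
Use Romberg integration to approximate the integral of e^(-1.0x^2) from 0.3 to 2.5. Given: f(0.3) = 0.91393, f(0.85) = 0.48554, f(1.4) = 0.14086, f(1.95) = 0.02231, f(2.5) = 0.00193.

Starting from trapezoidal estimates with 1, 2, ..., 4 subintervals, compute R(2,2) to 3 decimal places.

0.595

R(0,0) (trapezoid, 1 panel, h=2.2000): 1.00745
R(1,0) (trapezoid, 2 panels, h=1.1000): 0.65867
R(2,0) (trapezoid, 4 panels, h=0.5500): 0.60865
R(1,1) = 0.65867 + (0.65867 − 1.00745)/3 = 0.54241
R(2,1) = 0.60865 + (0.60865 − 0.65867)/3 = 0.59198
R(2,2) = 0.59198 + (0.59198 − 0.54241)/15 = 0.59528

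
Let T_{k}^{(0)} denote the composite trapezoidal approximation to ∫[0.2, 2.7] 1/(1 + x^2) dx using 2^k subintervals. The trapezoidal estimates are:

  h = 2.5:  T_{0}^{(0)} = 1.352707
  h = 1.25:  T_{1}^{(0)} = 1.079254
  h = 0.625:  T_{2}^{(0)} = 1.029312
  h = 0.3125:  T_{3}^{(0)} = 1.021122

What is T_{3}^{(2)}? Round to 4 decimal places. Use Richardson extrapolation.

1.0188

T_{2}^{(1)} = 1.029312 + (1.029312 − 1.079254)/3 = 1.012665
T_{3}^{(1)} = (4·1.021122 − 1.029312) / 3 = 1.018392
T_{3}^{(2)} = (16·1.018392 − 1.012665) / 15 = 1.018774
(Column j=1 coincides with Simpson's rule on the same nodes.)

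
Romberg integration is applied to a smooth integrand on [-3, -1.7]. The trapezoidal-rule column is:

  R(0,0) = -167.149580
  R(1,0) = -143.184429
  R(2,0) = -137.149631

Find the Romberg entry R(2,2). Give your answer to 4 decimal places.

Richardson extrapolation on the trapezoidal column (denominator 4−1=3):
R(1,1) = -143.184429 + (-143.184429 − (-167.149580))/3 = -135.196045
R(2,1) = -137.149631 + (-137.149631 − (-143.184429))/3 = -135.138032
R(2,2) = -135.138032 + (-135.138032 − (-135.196045))/15 = -135.134164

-135.1342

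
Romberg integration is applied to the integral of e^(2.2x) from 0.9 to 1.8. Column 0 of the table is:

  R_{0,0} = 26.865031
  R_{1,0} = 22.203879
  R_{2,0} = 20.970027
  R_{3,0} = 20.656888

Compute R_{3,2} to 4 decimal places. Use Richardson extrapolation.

Richardson extrapolation on the trapezoidal column (denominator 4−1=3):
R_{2,1} = 20.970027 + (20.970027 − 22.203879)/3 = 20.558743
R_{3,1} = 20.656888 + (20.656888 − 20.970027)/3 = 20.552508
R_{3,2} = (16·20.552508 − 20.558743) / 15 = 20.552092

20.5521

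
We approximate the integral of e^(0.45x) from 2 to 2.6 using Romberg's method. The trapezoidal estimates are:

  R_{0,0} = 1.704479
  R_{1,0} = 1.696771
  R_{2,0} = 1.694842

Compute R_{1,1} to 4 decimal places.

Richardson extrapolation on the trapezoidal column (denominator 4−1=3):
R_{1,1} = 1.696771 + (1.696771 − 1.704479)/3 = 1.694202
(Column j=1 coincides with Simpson's rule on the same nodes.)

1.6942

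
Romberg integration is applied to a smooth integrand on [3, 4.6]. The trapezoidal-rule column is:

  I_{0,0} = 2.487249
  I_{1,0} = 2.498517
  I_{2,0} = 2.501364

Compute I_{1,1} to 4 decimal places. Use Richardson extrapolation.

2.5023

Richardson extrapolation on the trapezoidal column (denominator 4−1=3):
I_{1,1} = (4·2.498517 − 2.487249) / 3 = 2.502273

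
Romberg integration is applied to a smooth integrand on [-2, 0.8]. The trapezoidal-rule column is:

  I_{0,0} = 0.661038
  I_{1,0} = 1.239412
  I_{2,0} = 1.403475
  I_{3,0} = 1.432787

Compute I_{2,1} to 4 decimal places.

Richardson extrapolation on the trapezoidal column (denominator 4−1=3):
I_{2,1} = (4·1.403475 − 1.239412) / 3 = 1.458163
(Column j=1 coincides with Simpson's rule on the same nodes.)

1.4582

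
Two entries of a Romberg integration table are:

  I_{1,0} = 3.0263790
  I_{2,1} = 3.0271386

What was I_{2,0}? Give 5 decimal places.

3.02695

From I_{2,1} = (4·I_{2,0} − I_{1,0})/3, solve for I_{2,0}:
4·I_{2,0} = 3·3.0271386 + 3.0263790 = 12.1077948
I_{2,0} = 3.0269487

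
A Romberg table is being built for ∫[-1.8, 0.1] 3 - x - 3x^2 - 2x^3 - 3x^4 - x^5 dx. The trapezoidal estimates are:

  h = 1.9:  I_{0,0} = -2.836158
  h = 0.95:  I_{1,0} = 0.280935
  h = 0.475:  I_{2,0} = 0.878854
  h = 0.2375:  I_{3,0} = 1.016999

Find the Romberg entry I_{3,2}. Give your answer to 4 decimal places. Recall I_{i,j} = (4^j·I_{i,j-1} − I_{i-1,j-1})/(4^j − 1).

Richardson extrapolation on the trapezoidal column (denominator 4−1=3):
I_{2,1} = (4·0.878854 − 0.280935) / 3 = 1.078160
I_{3,1} = 1.016999 + (1.016999 − 0.878854)/3 = 1.063047
I_{3,2} = 1.063047 + (1.063047 − 1.078160)/15 = 1.062039

1.0620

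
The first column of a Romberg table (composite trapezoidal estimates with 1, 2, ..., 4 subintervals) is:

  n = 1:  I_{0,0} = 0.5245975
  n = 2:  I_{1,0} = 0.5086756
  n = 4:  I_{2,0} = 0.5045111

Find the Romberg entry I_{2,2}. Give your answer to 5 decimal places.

Richardson extrapolation on the trapezoidal column (denominator 4−1=3):
I_{1,1} = (4·0.5086756 − 0.5245975) / 3 = 0.5033683
I_{2,1} = 0.5045111 + (0.5045111 − 0.5086756)/3 = 0.5031229
I_{2,2} = 0.5031229 + (0.5031229 − 0.5033683)/15 = 0.5031065

0.50311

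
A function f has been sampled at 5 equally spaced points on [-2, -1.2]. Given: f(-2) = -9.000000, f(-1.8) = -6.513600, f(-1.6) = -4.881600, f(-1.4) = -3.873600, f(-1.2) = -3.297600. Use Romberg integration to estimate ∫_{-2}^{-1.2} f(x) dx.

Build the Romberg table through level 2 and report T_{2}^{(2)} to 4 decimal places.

-4.2405

T_{0}^{(0)} (trapezoid, 1 panel, h=0.8000): -4.919040
T_{1}^{(0)} (trapezoid, 2 panels, h=0.4000): -4.412160
T_{2}^{(0)} (trapezoid, 4 panels, h=0.2000): -4.283520
T_{1}^{(1)} = -4.412160 + (-4.412160 − (-4.919040))/3 = -4.243200
T_{2}^{(1)} = -4.283520 + (-4.283520 − (-4.412160))/3 = -4.240640
T_{2}^{(2)} = -4.240640 + (-4.240640 − (-4.243200))/15 = -4.240469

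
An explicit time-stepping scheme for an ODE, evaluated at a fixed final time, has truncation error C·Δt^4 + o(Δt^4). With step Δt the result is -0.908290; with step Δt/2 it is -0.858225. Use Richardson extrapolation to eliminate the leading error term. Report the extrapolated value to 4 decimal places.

The leading error scales as Δt^4; refining by a factor of 2 reduces it by 2^4 = 16.
Extrapolated value = (16·A(Δt/2) − A(Δt)) / (16 − 1)
= (16·(-0.858225) − (-0.908290)) / 15
= -12.823310 / 15 = -0.854887

-0.8549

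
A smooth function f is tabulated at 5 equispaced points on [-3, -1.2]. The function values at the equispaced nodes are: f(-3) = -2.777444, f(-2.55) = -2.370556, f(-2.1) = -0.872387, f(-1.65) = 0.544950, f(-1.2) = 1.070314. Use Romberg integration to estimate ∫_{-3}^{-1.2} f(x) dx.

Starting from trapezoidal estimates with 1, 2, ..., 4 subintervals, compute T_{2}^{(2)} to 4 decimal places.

-1.6168

T_{0}^{(0)} (trapezoid, 1 panel, h=1.8000): -1.536417
T_{1}^{(0)} (trapezoid, 2 panels, h=0.9000): -1.553357
T_{2}^{(0)} (trapezoid, 4 panels, h=0.4500): -1.598201
T_{1}^{(1)} = -1.553357 + (-1.553357 − (-1.536417))/3 = -1.559004
T_{2}^{(1)} = -1.598201 + (-1.598201 − (-1.553357))/3 = -1.613149
T_{2}^{(2)} = -1.613149 + (-1.613149 − (-1.559004))/15 = -1.616759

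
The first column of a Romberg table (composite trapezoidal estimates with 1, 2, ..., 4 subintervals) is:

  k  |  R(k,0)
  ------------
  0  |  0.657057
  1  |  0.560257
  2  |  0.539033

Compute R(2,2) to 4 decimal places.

R(1,1) = 0.560257 + (0.560257 − 0.657057)/3 = 0.527990
R(2,1) = (4·0.539033 − 0.560257) / 3 = 0.531958
R(2,2) = (16·0.531958 − 0.527990) / 15 = 0.532223

0.5322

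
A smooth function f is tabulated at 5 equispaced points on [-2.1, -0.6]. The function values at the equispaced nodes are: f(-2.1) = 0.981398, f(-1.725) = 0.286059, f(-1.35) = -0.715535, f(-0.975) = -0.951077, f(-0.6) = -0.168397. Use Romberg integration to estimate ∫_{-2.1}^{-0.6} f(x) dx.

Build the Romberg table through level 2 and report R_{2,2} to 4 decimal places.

R_{0,0} (trapezoid, 1 panel, h=1.5000): 0.609751
R_{1,0} (trapezoid, 2 panels, h=0.7500): -0.231776
R_{2,0} (trapezoid, 4 panels, h=0.3750): -0.365270
R_{1,1} = -0.231776 + (-0.231776 − 0.609751)/3 = -0.512285
R_{2,1} = -0.365270 + (-0.365270 − (-0.231776))/3 = -0.409768
R_{2,2} = -0.409768 + (-0.409768 − (-0.512285))/15 = -0.402934

-0.4029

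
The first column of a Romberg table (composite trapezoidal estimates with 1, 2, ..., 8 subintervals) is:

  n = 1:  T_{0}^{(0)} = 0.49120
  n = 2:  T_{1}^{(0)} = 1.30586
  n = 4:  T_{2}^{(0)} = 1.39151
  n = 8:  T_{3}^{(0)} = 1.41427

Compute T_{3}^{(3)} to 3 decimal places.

1.422

Richardson extrapolation on the trapezoidal column (denominator 4−1=3):
T_{1}^{(1)} = 1.30586 + (1.30586 − 0.49120)/3 = 1.57741
T_{2}^{(1)} = (4·1.39151 − 1.30586) / 3 = 1.42006
T_{3}^{(1)} = 1.41427 + (1.41427 − 1.39151)/3 = 1.42186
T_{2}^{(2)} = (16·1.42006 − 1.57741) / 15 = 1.40957
T_{3}^{(2)} = (16·1.42186 − 1.42006) / 15 = 1.42198
T_{3}^{(3)} = (64·1.42198 − 1.40957) / 63 = 1.42218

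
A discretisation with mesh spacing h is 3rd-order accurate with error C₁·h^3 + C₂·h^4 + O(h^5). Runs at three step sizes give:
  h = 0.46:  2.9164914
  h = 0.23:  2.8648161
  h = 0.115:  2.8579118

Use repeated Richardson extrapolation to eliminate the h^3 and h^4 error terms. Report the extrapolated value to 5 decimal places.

First eliminate the h^3 term (factor 2^3 = 8):
  B₁ = (8·2.8648161 − 2.9164914)/7 = 2.8574339
  B₂ = (8·2.8579118 − 2.8648161)/7 = 2.8569255
Then eliminate the h^4 term (factor 2^4 = 16):
  (16·2.8569255 − 2.8574339)/15 = 2.8568916

2.85689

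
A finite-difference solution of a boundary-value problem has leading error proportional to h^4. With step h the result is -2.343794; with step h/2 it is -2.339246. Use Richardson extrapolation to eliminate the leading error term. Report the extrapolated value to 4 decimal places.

-2.3389

The leading error scales as h^4; refining by a factor of 2 reduces it by 2^4 = 16.
Extrapolated value = (16·A(h/2) − A(h)) / (16 − 1)
= (16·(-2.339246) − (-2.343794)) / 15
= -35.084142 / 15 = -2.338943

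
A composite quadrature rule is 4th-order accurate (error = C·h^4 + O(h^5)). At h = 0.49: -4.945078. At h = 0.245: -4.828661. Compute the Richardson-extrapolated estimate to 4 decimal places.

Extrapolated value = (16·A(h/2) − A(h)) / (16 − 1)
= (16·(-4.828661) − (-4.945078)) / 15
= -72.313498 / 15 = -4.820900

-4.8209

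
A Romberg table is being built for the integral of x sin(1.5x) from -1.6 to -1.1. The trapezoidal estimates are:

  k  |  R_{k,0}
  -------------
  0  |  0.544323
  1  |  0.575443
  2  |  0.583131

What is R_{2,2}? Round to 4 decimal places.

R_{1,1} = 0.575443 + (0.575443 − 0.544323)/3 = 0.585816
R_{2,1} = 0.583131 + (0.583131 − 0.575443)/3 = 0.585694
R_{2,2} = (16·0.585694 − 0.585816) / 15 = 0.585686
(Column j=1 coincides with Simpson's rule on the same nodes.)

0.5857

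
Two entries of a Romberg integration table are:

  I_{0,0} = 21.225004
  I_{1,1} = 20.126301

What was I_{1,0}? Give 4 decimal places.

20.4010

From I_{1,1} = (4·I_{1,0} − I_{0,0})/3, solve for I_{1,0}:
4·I_{1,0} = 3·20.126301 + 21.225004 = 81.603907
I_{1,0} = 20.400977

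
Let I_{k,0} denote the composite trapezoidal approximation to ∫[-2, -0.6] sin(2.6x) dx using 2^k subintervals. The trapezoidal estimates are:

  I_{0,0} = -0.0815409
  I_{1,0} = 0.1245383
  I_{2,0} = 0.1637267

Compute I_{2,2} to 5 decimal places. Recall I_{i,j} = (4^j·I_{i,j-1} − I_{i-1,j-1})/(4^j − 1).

Richardson extrapolation on the trapezoidal column (denominator 4−1=3):
I_{1,1} = 0.1245383 + (0.1245383 − (-0.0815409))/3 = 0.1932314
I_{2,1} = (4·0.1637267 − 0.1245383) / 3 = 0.1767895
I_{2,2} = (16·0.1767895 − 0.1932314) / 15 = 0.1756934

0.17569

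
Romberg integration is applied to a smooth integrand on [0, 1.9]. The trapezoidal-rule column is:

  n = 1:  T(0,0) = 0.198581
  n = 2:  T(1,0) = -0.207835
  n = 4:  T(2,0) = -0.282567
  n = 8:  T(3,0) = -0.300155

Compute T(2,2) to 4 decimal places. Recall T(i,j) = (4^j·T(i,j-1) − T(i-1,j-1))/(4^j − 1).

Richardson extrapolation on the trapezoidal column (denominator 4−1=3):
T(1,1) = (4·(-0.207835) − 0.198581) / 3 = -0.343307
T(2,1) = (4·(-0.282567) − (-0.207835)) / 3 = -0.307478
T(2,2) = (16·(-0.307478) − (-0.343307)) / 15 = -0.305089

-0.3051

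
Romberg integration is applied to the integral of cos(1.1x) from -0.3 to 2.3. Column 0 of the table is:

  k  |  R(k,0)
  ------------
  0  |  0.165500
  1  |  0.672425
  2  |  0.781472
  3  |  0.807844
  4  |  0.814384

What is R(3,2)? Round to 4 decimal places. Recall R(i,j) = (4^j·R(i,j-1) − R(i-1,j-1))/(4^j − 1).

Richardson extrapolation on the trapezoidal column (denominator 4−1=3):
R(2,1) = (4·0.781472 − 0.672425) / 3 = 0.817821
R(3,1) = (4·0.807844 − 0.781472) / 3 = 0.816635
R(3,2) = 0.816635 + (0.816635 − 0.817821)/15 = 0.816556
(Column j=1 coincides with Simpson's rule on the same nodes.)

0.8166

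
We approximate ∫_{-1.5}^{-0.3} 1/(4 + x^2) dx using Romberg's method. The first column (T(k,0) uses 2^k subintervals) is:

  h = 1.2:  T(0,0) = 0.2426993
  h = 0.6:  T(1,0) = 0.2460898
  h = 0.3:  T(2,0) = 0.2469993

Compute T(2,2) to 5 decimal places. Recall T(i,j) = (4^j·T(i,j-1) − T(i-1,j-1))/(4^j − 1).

0.24731

T(1,1) = (4·0.2460898 − 0.2426993) / 3 = 0.2472200
T(2,1) = 0.2469993 + (0.2469993 − 0.2460898)/3 = 0.2473025
T(2,2) = (16·0.2473025 − 0.2472200) / 15 = 0.2473080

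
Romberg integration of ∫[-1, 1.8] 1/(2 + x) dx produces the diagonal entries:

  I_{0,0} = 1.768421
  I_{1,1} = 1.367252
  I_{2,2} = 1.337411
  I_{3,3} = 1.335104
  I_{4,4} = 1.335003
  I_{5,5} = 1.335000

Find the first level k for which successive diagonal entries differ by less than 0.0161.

k = 3

|I_{1,1} − I_{0,0}| = 0.401169 ≥ 0.0161
|I_{2,2} − I_{1,1}| = 0.029841 ≥ 0.0161
|I_{3,3} − I_{2,2}| = 0.002307 < 0.0161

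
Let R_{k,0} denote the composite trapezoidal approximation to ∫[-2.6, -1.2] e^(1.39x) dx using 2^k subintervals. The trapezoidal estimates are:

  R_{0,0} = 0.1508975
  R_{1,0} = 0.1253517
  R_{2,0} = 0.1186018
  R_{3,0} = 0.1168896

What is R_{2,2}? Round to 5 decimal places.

0.11632

R_{1,1} = (4·0.1253517 − 0.1508975) / 3 = 0.1168364
R_{2,1} = (4·0.1186018 − 0.1253517) / 3 = 0.1163518
R_{2,2} = 0.1163518 + (0.1163518 − 0.1168364)/15 = 0.1163195
(Column j=1 coincides with Simpson's rule on the same nodes.)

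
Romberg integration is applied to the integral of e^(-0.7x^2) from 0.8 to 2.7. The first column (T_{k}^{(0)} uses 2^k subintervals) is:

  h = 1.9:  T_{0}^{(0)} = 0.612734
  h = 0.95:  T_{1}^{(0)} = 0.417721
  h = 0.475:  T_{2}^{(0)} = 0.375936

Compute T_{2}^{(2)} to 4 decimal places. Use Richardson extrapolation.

0.3626

T_{1}^{(1)} = 0.417721 + (0.417721 − 0.612734)/3 = 0.352717
T_{2}^{(1)} = 0.375936 + (0.375936 − 0.417721)/3 = 0.362008
T_{2}^{(2)} = (16·0.362008 − 0.352717) / 15 = 0.362627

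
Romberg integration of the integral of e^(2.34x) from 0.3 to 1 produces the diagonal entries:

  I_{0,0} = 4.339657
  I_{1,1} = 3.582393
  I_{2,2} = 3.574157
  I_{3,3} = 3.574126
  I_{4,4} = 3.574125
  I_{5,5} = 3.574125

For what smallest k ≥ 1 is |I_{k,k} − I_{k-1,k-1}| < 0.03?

|I_{1,1} − I_{0,0}| = 0.757264 ≥ 0.03
|I_{2,2} − I_{1,1}| = 0.008236 < 0.03

k = 2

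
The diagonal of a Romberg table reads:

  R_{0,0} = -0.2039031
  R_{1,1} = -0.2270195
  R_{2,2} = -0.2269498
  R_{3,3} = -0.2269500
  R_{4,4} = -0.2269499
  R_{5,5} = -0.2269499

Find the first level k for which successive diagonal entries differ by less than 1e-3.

k = 2

|R_{1,1} − R_{0,0}| = 0.0231164 ≥ 1e-3
|R_{2,2} − R_{1,1}| = 0.0000697 < 1e-3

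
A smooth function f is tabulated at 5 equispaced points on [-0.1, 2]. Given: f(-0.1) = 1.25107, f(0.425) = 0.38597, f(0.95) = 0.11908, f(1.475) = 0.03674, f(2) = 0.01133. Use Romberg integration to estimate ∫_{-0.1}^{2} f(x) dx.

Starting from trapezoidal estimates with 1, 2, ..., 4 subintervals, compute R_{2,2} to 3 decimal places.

R_{0,0} (trapezoid, 1 panel, h=2.1000): 1.32552
R_{1,0} (trapezoid, 2 panels, h=1.0500): 0.78779
R_{2,0} (trapezoid, 4 panels, h=0.5250): 0.61582
R_{1,1} = 0.78779 + (0.78779 − 1.32552)/3 = 0.60855
R_{2,1} = 0.61582 + (0.61582 − 0.78779)/3 = 0.55850
R_{2,2} = 0.55850 + (0.55850 − 0.60855)/15 = 0.55516

0.555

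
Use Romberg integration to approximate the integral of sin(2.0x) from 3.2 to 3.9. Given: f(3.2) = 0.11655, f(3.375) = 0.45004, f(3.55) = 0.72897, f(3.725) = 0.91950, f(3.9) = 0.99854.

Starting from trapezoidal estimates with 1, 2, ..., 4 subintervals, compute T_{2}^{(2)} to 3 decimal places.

0.470

T_{0}^{(0)} (trapezoid, 1 panel, h=0.7000): 0.39028
T_{1}^{(0)} (trapezoid, 2 panels, h=0.3500): 0.45028
T_{2}^{(0)} (trapezoid, 4 panels, h=0.1750): 0.46481
T_{1}^{(1)} = 0.45028 + (0.45028 − 0.39028)/3 = 0.47028
T_{2}^{(1)} = 0.46481 + (0.46481 − 0.45028)/3 = 0.46965
T_{2}^{(2)} = 0.46965 + (0.46965 − 0.47028)/15 = 0.46961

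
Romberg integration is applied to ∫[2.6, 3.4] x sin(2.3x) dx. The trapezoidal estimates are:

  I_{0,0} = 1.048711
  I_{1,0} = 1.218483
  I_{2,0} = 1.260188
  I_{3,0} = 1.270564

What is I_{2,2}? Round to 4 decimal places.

1.2740

Richardson extrapolation on the trapezoidal column (denominator 4−1=3):
I_{1,1} = (4·1.218483 − 1.048711) / 3 = 1.275074
I_{2,1} = (4·1.260188 − 1.218483) / 3 = 1.274090
I_{2,2} = 1.274090 + (1.274090 − 1.275074)/15 = 1.274024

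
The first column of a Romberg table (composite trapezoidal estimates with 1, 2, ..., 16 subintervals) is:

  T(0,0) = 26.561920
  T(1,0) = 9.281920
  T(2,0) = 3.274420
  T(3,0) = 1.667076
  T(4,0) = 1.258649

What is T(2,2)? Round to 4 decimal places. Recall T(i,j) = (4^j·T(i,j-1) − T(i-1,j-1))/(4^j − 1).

1.1219

Richardson extrapolation on the trapezoidal column (denominator 4−1=3):
T(1,1) = (4·9.281920 − 26.561920) / 3 = 3.521920
T(2,1) = (4·3.274420 − 9.281920) / 3 = 1.271920
T(2,2) = (16·1.271920 − 3.521920) / 15 = 1.121920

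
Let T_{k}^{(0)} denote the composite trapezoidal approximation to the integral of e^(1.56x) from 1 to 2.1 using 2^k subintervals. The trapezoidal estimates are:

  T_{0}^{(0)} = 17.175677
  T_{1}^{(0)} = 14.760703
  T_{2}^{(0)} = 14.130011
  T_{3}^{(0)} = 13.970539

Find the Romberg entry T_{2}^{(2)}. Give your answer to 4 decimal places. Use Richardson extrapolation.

13.9174

Richardson extrapolation on the trapezoidal column (denominator 4−1=3):
T_{1}^{(1)} = 14.760703 + (14.760703 − 17.175677)/3 = 13.955712
T_{2}^{(1)} = (4·14.130011 − 14.760703) / 3 = 13.919780
T_{2}^{(2)} = (16·13.919780 − 13.955712) / 15 = 13.917385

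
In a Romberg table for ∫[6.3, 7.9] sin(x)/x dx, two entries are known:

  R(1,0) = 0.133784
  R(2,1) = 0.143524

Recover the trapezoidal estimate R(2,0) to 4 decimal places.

From R(2,1) = (4·R(2,0) − R(1,0))/3, solve for R(2,0):
4·R(2,0) = 3·0.143524 + 0.133784 = 0.564356
R(2,0) = 0.141089

0.1411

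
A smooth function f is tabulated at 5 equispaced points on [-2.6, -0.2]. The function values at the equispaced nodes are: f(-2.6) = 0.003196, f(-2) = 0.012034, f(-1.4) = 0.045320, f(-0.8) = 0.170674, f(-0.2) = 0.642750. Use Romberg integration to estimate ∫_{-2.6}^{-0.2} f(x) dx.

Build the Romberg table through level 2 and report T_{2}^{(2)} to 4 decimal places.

0.2910

T_{0}^{(0)} (trapezoid, 1 panel, h=2.4000): 0.775135
T_{1}^{(0)} (trapezoid, 2 panels, h=1.2000): 0.441952
T_{2}^{(0)} (trapezoid, 4 panels, h=0.6000): 0.330601
T_{1}^{(1)} = 0.441952 + (0.441952 − 0.775135)/3 = 0.330891
T_{2}^{(1)} = 0.330601 + (0.330601 − 0.441952)/3 = 0.293484
T_{2}^{(2)} = 0.293484 + (0.293484 − 0.330891)/15 = 0.290990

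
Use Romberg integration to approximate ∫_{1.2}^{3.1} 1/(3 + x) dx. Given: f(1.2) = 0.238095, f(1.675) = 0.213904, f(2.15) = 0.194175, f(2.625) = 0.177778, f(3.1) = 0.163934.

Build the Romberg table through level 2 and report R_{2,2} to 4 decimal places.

R_{0,0} (trapezoid, 1 panel, h=1.9000): 0.381928
R_{1,0} (trapezoid, 2 panels, h=0.9500): 0.375430
R_{2,0} (trapezoid, 4 panels, h=0.4750): 0.373764
R_{1,1} = 0.375430 + (0.375430 − 0.381928)/3 = 0.373264
R_{2,1} = 0.373764 + (0.373764 − 0.375430)/3 = 0.373209
R_{2,2} = 0.373209 + (0.373209 − 0.373264)/15 = 0.373205

0.3732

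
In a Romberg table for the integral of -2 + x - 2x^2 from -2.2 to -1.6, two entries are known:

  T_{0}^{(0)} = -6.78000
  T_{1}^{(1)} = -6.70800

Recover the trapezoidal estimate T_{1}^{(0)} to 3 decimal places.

-6.726

From T_{1}^{(1)} = (4·T_{1}^{(0)} − T_{0}^{(0)})/3, solve for T_{1}^{(0)}:
4·T_{1}^{(0)} = 3·(-6.70800) + (-6.78000) = -26.90400
T_{1}^{(0)} = -6.72600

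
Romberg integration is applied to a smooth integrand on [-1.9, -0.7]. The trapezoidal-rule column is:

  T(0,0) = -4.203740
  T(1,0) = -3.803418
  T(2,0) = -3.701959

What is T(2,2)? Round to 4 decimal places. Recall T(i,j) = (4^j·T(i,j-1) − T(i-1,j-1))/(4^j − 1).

-3.6680

Richardson extrapolation on the trapezoidal column (denominator 4−1=3):
T(1,1) = (4·(-3.803418) − (-4.203740)) / 3 = -3.669977
T(2,1) = -3.701959 + (-3.701959 − (-3.803418))/3 = -3.668139
T(2,2) = -3.668139 + (-3.668139 − (-3.669977))/15 = -3.668016
(Column j=1 coincides with Simpson's rule on the same nodes.)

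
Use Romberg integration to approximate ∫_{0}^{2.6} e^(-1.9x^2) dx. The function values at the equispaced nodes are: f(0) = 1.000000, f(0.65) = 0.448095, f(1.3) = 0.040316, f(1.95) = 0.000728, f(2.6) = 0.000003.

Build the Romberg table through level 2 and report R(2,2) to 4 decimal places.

0.6311

R(0,0) (trapezoid, 1 panel, h=2.6000): 1.300004
R(1,0) (trapezoid, 2 panels, h=1.3000): 0.702413
R(2,0) (trapezoid, 4 panels, h=0.6500): 0.642941
R(1,1) = 0.702413 + (0.702413 − 1.300004)/3 = 0.503216
R(2,1) = 0.642941 + (0.642941 − 0.702413)/3 = 0.623117
R(2,2) = 0.623117 + (0.623117 − 0.503216)/15 = 0.631110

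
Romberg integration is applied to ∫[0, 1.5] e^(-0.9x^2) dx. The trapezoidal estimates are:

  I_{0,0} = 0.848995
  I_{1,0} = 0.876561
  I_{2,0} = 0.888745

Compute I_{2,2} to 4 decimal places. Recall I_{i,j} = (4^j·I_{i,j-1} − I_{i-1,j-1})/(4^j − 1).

0.8933

Richardson extrapolation on the trapezoidal column (denominator 4−1=3):
I_{1,1} = 0.876561 + (0.876561 − 0.848995)/3 = 0.885750
I_{2,1} = (4·0.888745 − 0.876561) / 3 = 0.892806
I_{2,2} = (16·0.892806 − 0.885750) / 15 = 0.893276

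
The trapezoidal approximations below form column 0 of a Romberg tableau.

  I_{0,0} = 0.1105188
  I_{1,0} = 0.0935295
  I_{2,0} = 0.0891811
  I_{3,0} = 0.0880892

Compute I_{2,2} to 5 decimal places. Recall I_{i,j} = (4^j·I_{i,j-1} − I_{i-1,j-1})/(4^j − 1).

0.08772

I_{1,1} = 0.0935295 + (0.0935295 − 0.1105188)/3 = 0.0878664
I_{2,1} = 0.0891811 + (0.0891811 − 0.0935295)/3 = 0.0877316
I_{2,2} = (16·0.0877316 − 0.0878664) / 15 = 0.0877226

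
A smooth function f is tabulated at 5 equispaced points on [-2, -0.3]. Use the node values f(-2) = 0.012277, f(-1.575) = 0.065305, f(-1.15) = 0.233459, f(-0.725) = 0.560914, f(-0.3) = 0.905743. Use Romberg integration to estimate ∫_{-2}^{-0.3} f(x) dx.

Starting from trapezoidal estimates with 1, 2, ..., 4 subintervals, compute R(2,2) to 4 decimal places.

0.5528

R(0,0) (trapezoid, 1 panel, h=1.7000): 0.780317
R(1,0) (trapezoid, 2 panels, h=0.8500): 0.588599
R(2,0) (trapezoid, 4 panels, h=0.4250): 0.560442
R(1,1) = 0.588599 + (0.588599 − 0.780317)/3 = 0.524693
R(2,1) = 0.560442 + (0.560442 − 0.588599)/3 = 0.551056
R(2,2) = 0.551056 + (0.551056 − 0.524693)/15 = 0.552814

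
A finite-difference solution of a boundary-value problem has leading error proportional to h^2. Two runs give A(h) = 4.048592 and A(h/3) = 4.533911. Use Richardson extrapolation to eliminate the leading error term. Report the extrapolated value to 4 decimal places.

Extrapolated value = (9·A(h/3) − A(h)) / (9 − 1)
= (9·4.533911 − 4.048592) / 8
= 36.756607 / 8 = 4.594576

4.5946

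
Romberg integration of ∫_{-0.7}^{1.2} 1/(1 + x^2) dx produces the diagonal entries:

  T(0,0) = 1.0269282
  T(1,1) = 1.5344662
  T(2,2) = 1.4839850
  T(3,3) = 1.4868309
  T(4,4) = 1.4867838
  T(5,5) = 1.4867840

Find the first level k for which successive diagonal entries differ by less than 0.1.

k = 2

|T(1,1) − T(0,0)| = 0.5075380 ≥ 0.1
|T(2,2) − T(1,1)| = 0.0504812 < 0.1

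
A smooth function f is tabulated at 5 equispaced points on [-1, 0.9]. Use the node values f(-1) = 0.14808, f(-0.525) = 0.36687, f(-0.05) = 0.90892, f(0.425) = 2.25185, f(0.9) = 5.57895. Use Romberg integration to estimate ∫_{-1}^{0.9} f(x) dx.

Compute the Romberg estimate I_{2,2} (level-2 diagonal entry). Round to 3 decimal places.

2.846

I_{0,0} (trapezoid, 1 panel, h=1.9000): 5.44068
I_{1,0} (trapezoid, 2 panels, h=0.9500): 3.58381
I_{2,0} (trapezoid, 4 panels, h=0.4750): 3.03580
I_{1,1} = 3.58381 + (3.58381 − 5.44068)/3 = 2.96485
I_{2,1} = 3.03580 + (3.03580 − 3.58381)/3 = 2.85313
I_{2,2} = 2.85313 + (2.85313 − 2.96485)/15 = 2.84568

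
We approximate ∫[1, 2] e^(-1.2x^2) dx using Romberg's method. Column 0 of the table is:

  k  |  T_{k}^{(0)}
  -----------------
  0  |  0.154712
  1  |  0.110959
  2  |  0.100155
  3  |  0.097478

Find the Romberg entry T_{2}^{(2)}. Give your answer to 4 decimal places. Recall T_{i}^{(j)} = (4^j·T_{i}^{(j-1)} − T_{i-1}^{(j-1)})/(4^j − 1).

0.0966

T_{1}^{(1)} = (4·0.110959 − 0.154712) / 3 = 0.096375
T_{2}^{(1)} = 0.100155 + (0.100155 − 0.110959)/3 = 0.096554
T_{2}^{(2)} = 0.096554 + (0.096554 − 0.096375)/15 = 0.096566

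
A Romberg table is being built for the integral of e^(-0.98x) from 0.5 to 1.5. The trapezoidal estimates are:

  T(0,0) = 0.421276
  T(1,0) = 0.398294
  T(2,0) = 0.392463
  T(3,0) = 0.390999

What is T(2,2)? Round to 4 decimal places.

T(1,1) = 0.398294 + (0.398294 − 0.421276)/3 = 0.390633
T(2,1) = (4·0.392463 − 0.398294) / 3 = 0.390519
T(2,2) = 0.390519 + (0.390519 − 0.390633)/15 = 0.390511
(Column j=1 coincides with Simpson's rule on the same nodes.)

0.3905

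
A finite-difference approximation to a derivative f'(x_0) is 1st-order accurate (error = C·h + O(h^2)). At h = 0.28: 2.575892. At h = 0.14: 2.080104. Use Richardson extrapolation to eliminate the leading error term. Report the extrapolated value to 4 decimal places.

The leading error scales as h; refining by a factor of 2 reduces it by 2^1 = 2.
Extrapolated value = (2·A(h/2) − A(h)) / (2 − 1)
= (2·2.080104 − 2.575892) / 1
= 1.584316 / 1 = 1.584316

1.5843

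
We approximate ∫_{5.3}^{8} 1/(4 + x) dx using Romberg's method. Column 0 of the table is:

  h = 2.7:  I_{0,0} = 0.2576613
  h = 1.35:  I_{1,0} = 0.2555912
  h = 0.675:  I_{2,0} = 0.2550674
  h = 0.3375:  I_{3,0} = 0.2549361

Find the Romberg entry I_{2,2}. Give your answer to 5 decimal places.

Richardson extrapolation on the trapezoidal column (denominator 4−1=3):
I_{1,1} = (4·0.2555912 − 0.2576613) / 3 = 0.2549012
I_{2,1} = (4·0.2550674 − 0.2555912) / 3 = 0.2548928
I_{2,2} = (16·0.2548928 − 0.2549012) / 15 = 0.2548922

0.25489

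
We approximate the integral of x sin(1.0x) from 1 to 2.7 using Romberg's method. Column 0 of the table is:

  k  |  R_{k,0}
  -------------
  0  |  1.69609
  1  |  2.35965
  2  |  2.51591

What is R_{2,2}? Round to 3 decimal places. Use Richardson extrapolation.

R_{1,1} = 2.35965 + (2.35965 − 1.69609)/3 = 2.58084
R_{2,1} = (4·2.51591 − 2.35965) / 3 = 2.56800
R_{2,2} = (16·2.56800 − 2.58084) / 15 = 2.56714

2.567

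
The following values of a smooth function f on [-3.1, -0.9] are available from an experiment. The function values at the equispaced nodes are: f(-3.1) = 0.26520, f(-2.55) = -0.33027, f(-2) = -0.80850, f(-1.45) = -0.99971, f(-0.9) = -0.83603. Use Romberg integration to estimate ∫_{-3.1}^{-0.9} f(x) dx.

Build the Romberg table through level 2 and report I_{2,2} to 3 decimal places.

-1.375

I_{0,0} (trapezoid, 1 panel, h=2.2000): -0.62791
I_{1,0} (trapezoid, 2 panels, h=1.1000): -1.20331
I_{2,0} (trapezoid, 4 panels, h=0.5500): -1.33314
I_{1,1} = -1.20331 + (-1.20331 − (-0.62791))/3 = -1.39511
I_{2,1} = -1.33314 + (-1.33314 − (-1.20331))/3 = -1.37642
I_{2,2} = -1.37642 + (-1.37642 − (-1.39511))/15 = -1.37517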